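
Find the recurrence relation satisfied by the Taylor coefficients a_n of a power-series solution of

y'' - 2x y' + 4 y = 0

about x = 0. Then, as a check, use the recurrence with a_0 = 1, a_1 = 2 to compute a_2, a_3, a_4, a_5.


Substitute y = sum_n a_n x^n.
y''(x) has coefficient (n+2)(n+1) a_{n+2} at x^n;
-2 x y'(x) has coefficient -2 n a_n at x^n (shift);
4 y(x) has coefficient 4 a_n at x^n.
Matching x^n: (n+2)(n+1) a_{n+2} + (-2n + 4) a_n = 0.
Thus a_{n+2} = (2n - 4) / ((n+1)(n+2)) * a_n.

Check with a_0 = 1, a_1 = 2 (apply the recurrence for n = 0, 1, 2, 3): a_0 = 1, a_1 = 2, a_2 = -2, a_3 = -2/3, a_4 = 0, a_5 = -1/15.

a_(n+2) = (2n - 4) / ((n+1)(n+2)) * a_n; check: a_0 = 1, a_1 = 2, a_2 = -2, a_3 = -2/3, a_4 = 0, a_5 = -1/15


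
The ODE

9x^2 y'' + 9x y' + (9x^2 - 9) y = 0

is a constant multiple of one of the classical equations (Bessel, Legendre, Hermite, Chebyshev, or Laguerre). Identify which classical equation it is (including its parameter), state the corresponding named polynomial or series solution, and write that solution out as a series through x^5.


All three coefficients share the factor 9; dividing through by 9 gives  x^2 y'' + x y' + (x^2 - 1) y = 0.
This matches the Bessel equation x^2 y'' + x y' + (x^2 - nu^2) y = 0 with nu^2 = 1, so nu = 1; the solution bounded at x = 0 is J_1(x).
Frobenius at x = 0: indicial roots ±nu; for r = nu the recurrence k(k + 2nu) c_k = -c_{k-2} gives the standard series J_nu(x) = sum_{k>=0} (-1)^k / (k! (k+nu)!) (x/2)^(2k+nu). Evaluate the first 3 terms:
  k = 0: (-1)^0 / (0! * 1! * 2^1) x^1 = 1/(1*1*2) x^1 = (1/2) x^1
  k = 1: (-1)^1 / (1! * 2! * 2^3) x^3 = -1/(1*2*8) x^3 = (-1/16) x^3
  k = 2: (-1)^2 / (2! * 3! * 2^5) x^5 = 1/(2*6*32) x^5 = (1/384) x^5
Hence J_1(x) = x^5/384 - x^3/16 + x/2 + ....

J_1(x); series = x^5/384 - x^3/16 + x/2


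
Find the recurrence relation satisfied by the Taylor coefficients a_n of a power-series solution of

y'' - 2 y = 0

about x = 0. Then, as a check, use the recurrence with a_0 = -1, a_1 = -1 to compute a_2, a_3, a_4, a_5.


Substitute y = sum_n a_n x^n into y'' + (const) y = 0.
y''(x) = sum_{n>=0} (n+2)(n+1) a_{n+2} x^n.
The ODE becomes sum_n [(n+2)(n+1) a_{n+2} - 2 a_n] x^n = 0.
Setting each coefficient to zero gives the recurrence:
  (n+2)(n+1) a_{n+2} - 2 a_n = 0,
  a_{n+2} = 2 / ((n+1)(n+2)) a_n.

Check with a_0 = -1, a_1 = -1 (apply the recurrence for n = 0, 1, 2, 3): a_0 = -1, a_1 = -1, a_2 = -1, a_3 = -1/3, a_4 = -1/6, a_5 = -1/30.

a_{n+2} = 2/((n+1)(n+2)) * a_n; check: a_0 = -1, a_1 = -1, a_2 = -1, a_3 = -1/3, a_4 = -1/6, a_5 = -1/30


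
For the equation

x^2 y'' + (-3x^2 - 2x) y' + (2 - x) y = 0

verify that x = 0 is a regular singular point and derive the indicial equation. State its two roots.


Divide by x^2 to reach normal form y'' + P_1(x) y' + P_2(x) y = 0 with P_1(x) = -3 - 2/x and P_2(x) = -1/x + 2/x^2.
x = 0 is a singular point because the y'-coefficient -3 - 2/x has a pole at x = 0 and the y-coefficient -1/x + 2/x^2 has a pole at x = 0.
It is a regular singular point because x P_1(x) = p(x) = -3x - 2 and x^2 P_2(x) = q(x) = 2 - x are polynomials, hence analytic at x = 0.
p(0) = -2,  q(0) = 2.
Indicial equation: r(r-1) + p(0) r + q(0) = 0, i.e. r^2 + (p(0) - 1) r + q(0) = 0, i.e. r^2 - 3 r + 2 = 0.
Discriminant: (-3)^2 - 4(2) = 1, so r = (3 ± 1)/2.
Solving: r_1 = 2, r_2 = 1.

indicial: r^2 - 3 r + 2 = 0; roots r_1 = 2, r_2 = 1


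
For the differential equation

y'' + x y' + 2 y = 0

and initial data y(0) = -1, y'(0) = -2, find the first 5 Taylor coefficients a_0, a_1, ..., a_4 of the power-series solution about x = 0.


Ansatz: y(x) = sum_{n>=0} a_n x^n, so y'(x) = sum_{n>=1} n a_n x^(n-1) and y''(x) = sum_{n>=2} n(n-1) a_n x^(n-2).
Substitute into P(x) y'' + Q(x) y' + R(x) y = 0 with P(x) = 1, Q(x) = x, R(x) = 2, and match powers of x.
Initial conditions: a_0 = -1, a_1 = -2.
Setting the coefficient of each power of x to zero and solving order by order (substituting the coefficients already found):
  x^0: 2 a_2 + 2 a_0 = 0  ->  2 a_2 = -2 a_0 = 2  ->  a_2 = 1
  x^1: 6 a_3 + 3 a_1 = 0  ->  6 a_3 = -3 a_1 = 6  ->  a_3 = 1
  x^2: 12 a_4 + 4 a_2 = 0  ->  12 a_4 = -4 a_2 = -4  ->  a_4 = -1/3
Truncated series: y(x) = -1 - 2 x + x^2 + x^3 - (1/3) x^4 + O(x^5).

a_0 = -1; a_1 = -2; a_2 = 1; a_3 = 1; a_4 = -1/3


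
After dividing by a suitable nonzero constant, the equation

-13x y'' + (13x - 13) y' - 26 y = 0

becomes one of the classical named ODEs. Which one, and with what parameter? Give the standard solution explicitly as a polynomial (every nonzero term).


All three coefficients share the factor -13; dividing through by -13 gives  x y'' + (1 - x) y' + 2 y = 0.
This matches the Laguerre equation x y'' + (1 - x) y' + n y = 0 with n = 2; the polynomial solution is L_2(x).
With y = sum_k a_k x^k, matching x^k gives (k+1)k a_{k+1} + (k+1) a_{k+1} - k a_k + n a_k = 0, i.e. (k+1)^2 a_{k+1} = (k - n) a_k = (k - 2) a_k. The right side vanishes at k = 2, so the series terminates at degree 2.
Standard normalization L_n(0) = 1 gives a_0 = 1. Work upward with a_{k+1} = (k - 2) a_k / (k+1)^2:
  a_1 = (0 - 2)(1) / 1^2 = -2/1 = -2
  a_2 = (1 - 2)(-2) / 2^2 = 2/4 = 1/2
Hence L_2(x) = x^2/2 - 2 x + 1.

L_2(x); series = x^2/2 - 2 x + 1


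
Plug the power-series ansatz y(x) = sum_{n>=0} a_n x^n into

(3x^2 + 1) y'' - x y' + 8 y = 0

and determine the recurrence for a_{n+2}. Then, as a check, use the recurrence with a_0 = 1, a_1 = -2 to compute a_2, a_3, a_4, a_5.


Substitute y = sum_n a_n x^n.
(1 + 3 x^2) y'' contributes (n+2)(n+1) a_{n+2} + 3 n(n-1) a_n at x^n.
-x y'(x) contributes -n a_n at x^n.
8 y(x) contributes 8 a_n at x^n.
Matching x^n: (n+2)(n+1) a_{n+2} + (3 n(n-1) - n + 8) a_n = 0.
Thus a_{n+2} = (-3 n(n-1) + n - 8) / ((n+1)(n+2)) * a_n.

Check with a_0 = 1, a_1 = -2 (apply the recurrence for n = 0, 1, 2, 3): a_0 = 1, a_1 = -2, a_2 = -4, a_3 = 7/3, a_4 = 4, a_5 = -161/60.

a_(n+2) = (-3 n(n-1) + n - 8) / ((n+1)(n+2)) * a_n; check: a_0 = 1, a_1 = -2, a_2 = -4, a_3 = 7/3, a_4 = 4, a_5 = -161/60


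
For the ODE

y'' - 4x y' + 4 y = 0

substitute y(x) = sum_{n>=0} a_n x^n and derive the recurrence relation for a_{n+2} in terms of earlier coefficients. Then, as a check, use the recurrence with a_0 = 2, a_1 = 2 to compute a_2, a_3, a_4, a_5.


Substitute y = sum_n a_n x^n.
y''(x) has coefficient (n+2)(n+1) a_{n+2} at x^n;
-4 x y'(x) has coefficient -4 n a_n at x^n (shift);
4 y(x) has coefficient 4 a_n at x^n.
Matching x^n: (n+2)(n+1) a_{n+2} + (-4n + 4) a_n = 0.
Thus a_{n+2} = (4n - 4) / ((n+1)(n+2)) * a_n.

Check with a_0 = 2, a_1 = 2 (apply the recurrence for n = 0, 1, 2, 3): a_0 = 2, a_1 = 2, a_2 = -4, a_3 = 0, a_4 = -4/3, a_5 = 0.

a_(n+2) = (4n - 4) / ((n+1)(n+2)) * a_n; check: a_0 = 2, a_1 = 2, a_2 = -4, a_3 = 0, a_4 = -4/3, a_5 = 0


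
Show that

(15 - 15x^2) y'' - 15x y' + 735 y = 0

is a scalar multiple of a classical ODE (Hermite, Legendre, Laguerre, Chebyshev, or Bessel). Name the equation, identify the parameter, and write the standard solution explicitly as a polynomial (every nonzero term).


All three coefficients share the factor 15; dividing through by 15 gives  (1 - x^2) y'' - x y' + 49 y = 0.
This matches the Chebyshev equation (1 - x^2) y'' - x y' + n^2 y = 0 (note the -x y' term, not -2x y') with n^2 = 49, so n = 7; the polynomial solution is T_7(x).
With y = sum_k a_k x^k, matching x^k gives (k+2)(k+1) a_{k+2} = (k^2 - n^2) a_k = (k - 7)(k + 7) a_k. The right side vanishes at k = 7, so the series with the parity of 7 terminates at degree 7.
Standard normalization: leading coefficient of T_n is 2^(n-1), so a_7 = 2^6 = 64. Work downward with a_k = (k+1)(k+2) a_{k+2} / ((k - 7)(k + 7)):
  a_5 = (6)(7)(64) / ((5 - 7)(5 + 7)) = 2688/(-24) = -112
  a_3 = (4)(5)(-112) / ((3 - 7)(3 + 7)) = -2240/(-40) = 56
  a_1 = (2)(3)(56) / ((1 - 7)(1 + 7)) = 336/(-48) = -7
Hence T_7(x) = 64 x^7 - 112 x^5 + 56 x^3 - 7 x.

T_7(x); series = 64 x^7 - 112 x^5 + 56 x^3 - 7 x


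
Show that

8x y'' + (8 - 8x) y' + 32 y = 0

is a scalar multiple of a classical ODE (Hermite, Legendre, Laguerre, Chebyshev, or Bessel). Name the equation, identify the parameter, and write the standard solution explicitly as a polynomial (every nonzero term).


All three coefficients share the factor 8; dividing through by 8 gives  x y'' + (1 - x) y' + 4 y = 0.
This matches the Laguerre equation x y'' + (1 - x) y' + n y = 0 with n = 4; the polynomial solution is L_4(x).
With y = sum_k a_k x^k, matching x^k gives (k+1)k a_{k+1} + (k+1) a_{k+1} - k a_k + n a_k = 0, i.e. (k+1)^2 a_{k+1} = (k - n) a_k = (k - 4) a_k. The right side vanishes at k = 4, so the series terminates at degree 4.
Standard normalization L_n(0) = 1 gives a_0 = 1. Work upward with a_{k+1} = (k - 4) a_k / (k+1)^2:
  a_1 = (0 - 4)(1) / 1^2 = -4/1 = -4
  a_2 = (1 - 4)(-4) / 2^2 = 12/4 = 3
  a_3 = (2 - 4)(3) / 3^2 = -6/9 = -2/3
  a_4 = (3 - 4)(-2/3) / 4^2 = (2/3)/16 = 1/24
Hence L_4(x) = x^4/24 - 2 x^3/3 + 3 x^2 - 4 x + 1.

L_4(x); series = x^4/24 - 2 x^3/3 + 3 x^2 - 4 x + 1


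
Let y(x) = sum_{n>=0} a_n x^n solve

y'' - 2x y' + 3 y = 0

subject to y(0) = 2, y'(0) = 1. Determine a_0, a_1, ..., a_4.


Ansatz: y(x) = sum_{n>=0} a_n x^n, so y'(x) = sum_{n>=1} n a_n x^(n-1) and y''(x) = sum_{n>=2} n(n-1) a_n x^(n-2).
Substitute into P(x) y'' + Q(x) y' + R(x) y = 0 with P(x) = 1, Q(x) = -2x, R(x) = 3, and match powers of x.
Initial conditions: a_0 = 2, a_1 = 1.
Setting the coefficient of each power of x to zero and solving order by order (substituting the coefficients already found):
  x^0: 2 a_2 + 3 a_0 = 0  ->  2 a_2 = -3 a_0 = -6  ->  a_2 = -3
  x^1: 6 a_3 + a_1 = 0  ->  6 a_3 = -a_1 = -1  ->  a_3 = -1/6
  x^2: 12 a_4 - a_2 = 0  ->  12 a_4 = a_2 = -3  ->  a_4 = -1/4
Truncated series: y(x) = 2 + x - 3 x^2 - (1/6) x^3 - (1/4) x^4 + O(x^5).

a_0 = 2; a_1 = 1; a_2 = -3; a_3 = -1/6; a_4 = -1/4


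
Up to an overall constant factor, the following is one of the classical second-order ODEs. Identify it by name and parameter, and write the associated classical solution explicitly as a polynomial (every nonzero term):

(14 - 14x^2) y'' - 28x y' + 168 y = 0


All three coefficients share the factor 14; dividing through by 14 gives  (1 - x^2) y'' - 2x y' + 12 y = 0.
This matches the Legendre equation (1 - x^2) y'' - 2x y' + n(n+1) y = 0 (note the -2x y' term) with n(n+1) = 12, so n = 3; the polynomial solution is P_3(x).
With y = sum_k a_k x^k, matching x^k gives (k+2)(k+1) a_{k+2} = [k(k+1) - n(n+1)] a_k = (k - 3)(k + 4) a_k. The right side vanishes at k = 3, so the series with the parity of 3 terminates at degree 3.
Standard normalization (P_n(1) = 1): leading coefficient (2n)!/(2^n (n!)^2) = 720/(8*36) = 5/2, so a_3 = 5/2. Work downward with a_k = (k+1)(k+2) a_{k+2} / ((k - 3)(k + 4)):
  a_1 = (2)(3)(5/2) / ((1 - 3)(1 + 4)) = 15/(-10) = -3/2
Hence P_3(x) = 5 x^3/2 - 3 x/2.

P_3(x); series = 5 x^3/2 - 3 x/2


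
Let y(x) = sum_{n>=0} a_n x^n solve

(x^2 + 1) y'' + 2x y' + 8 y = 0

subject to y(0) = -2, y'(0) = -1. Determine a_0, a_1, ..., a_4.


Ansatz: y(x) = sum_{n>=0} a_n x^n, so y'(x) = sum_{n>=1} n a_n x^(n-1) and y''(x) = sum_{n>=2} n(n-1) a_n x^(n-2).
Substitute into P(x) y'' + Q(x) y' + R(x) y = 0 with P(x) = x^2 + 1, Q(x) = 2x, R(x) = 8, and match powers of x.
Initial conditions: a_0 = -2, a_1 = -1.
Setting the coefficient of each power of x to zero and solving order by order (substituting the coefficients already found):
  x^0: 2 a_2 + 8 a_0 = 0  ->  2 a_2 = -8 a_0 = 16  ->  a_2 = 8
  x^1: 6 a_3 + 10 a_1 = 0  ->  6 a_3 = -10 a_1 = 10  ->  a_3 = 5/3
  x^2: 12 a_4 + 14 a_2 = 0  ->  12 a_4 = -14 a_2 = -112  ->  a_4 = -28/3
Truncated series: y(x) = -2 - x + 8 x^2 + (5/3) x^3 - (28/3) x^4 + O(x^5).

a_0 = -2; a_1 = -1; a_2 = 8; a_3 = 5/3; a_4 = -28/3


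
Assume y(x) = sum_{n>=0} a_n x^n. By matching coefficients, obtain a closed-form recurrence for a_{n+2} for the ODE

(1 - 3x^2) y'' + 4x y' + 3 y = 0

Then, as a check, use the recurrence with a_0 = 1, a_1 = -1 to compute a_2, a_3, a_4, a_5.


Substitute y = sum_n a_n x^n.
(1 - 3 x^2) y'' contributes (n+2)(n+1) a_{n+2} - 3 n(n-1) a_n at x^n.
4 x y'(x) contributes 4 n a_n at x^n.
3 y(x) contributes 3 a_n at x^n.
Matching x^n: (n+2)(n+1) a_{n+2} + (-3 n(n-1) + 4 n + 3) a_n = 0.
Thus a_{n+2} = (3 n(n-1) - 4 n - 3) / ((n+1)(n+2)) * a_n.

Check with a_0 = 1, a_1 = -1 (apply the recurrence for n = 0, 1, 2, 3): a_0 = 1, a_1 = -1, a_2 = -3/2, a_3 = 7/6, a_4 = 5/8, a_5 = 7/40.

a_(n+2) = (3 n(n-1) - 4 n - 3) / ((n+1)(n+2)) * a_n; check: a_0 = 1, a_1 = -1, a_2 = -3/2, a_3 = 7/6, a_4 = 5/8, a_5 = 7/40


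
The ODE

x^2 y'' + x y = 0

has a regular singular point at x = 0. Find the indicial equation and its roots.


Divide by x^2 to reach normal form y'' + P_1(x) y' + P_2(x) y = 0 with P_1(x) = 0 and P_2(x) = 1/x.
x = 0 is a singular point because the y-coefficient 1/x has a pole at x = 0.
It is a regular singular point because x P_1(x) = p(x) = 0 and x^2 P_2(x) = q(x) = x are polynomials, hence analytic at x = 0.
p(0) = 0,  q(0) = 0.
Indicial equation: r(r-1) + p(0) r + q(0) = 0, i.e. r^2 + (p(0) - 1) r + q(0) = 0, i.e. r^2 - 1 r = 0.
Discriminant: (-1)^2 - 4(0) = 1, so r = (1 ± 1)/2.
Solving: r_1 = 1, r_2 = 0.

indicial: r^2 - 1 r = 0; roots r_1 = 1, r_2 = 0


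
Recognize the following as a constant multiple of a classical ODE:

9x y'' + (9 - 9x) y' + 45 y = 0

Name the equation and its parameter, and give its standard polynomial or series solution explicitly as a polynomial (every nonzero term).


All three coefficients share the factor 9; dividing through by 9 gives  x y'' + (1 - x) y' + 5 y = 0.
This matches the Laguerre equation x y'' + (1 - x) y' + n y = 0 with n = 5; the polynomial solution is L_5(x).
With y = sum_k a_k x^k, matching x^k gives (k+1)k a_{k+1} + (k+1) a_{k+1} - k a_k + n a_k = 0, i.e. (k+1)^2 a_{k+1} = (k - n) a_k = (k - 5) a_k. The right side vanishes at k = 5, so the series terminates at degree 5.
Standard normalization L_n(0) = 1 gives a_0 = 1. Work upward with a_{k+1} = (k - 5) a_k / (k+1)^2:
  a_1 = (0 - 5)(1) / 1^2 = -5/1 = -5
  a_2 = (1 - 5)(-5) / 2^2 = 20/4 = 5
  a_3 = (2 - 5)(5) / 3^2 = -15/9 = -5/3
  a_4 = (3 - 5)(-5/3) / 4^2 = (10/3)/16 = 5/24
  a_5 = (4 - 5)(5/24) / 5^2 = (-5/24)/25 = -1/120
Hence L_5(x) = -x^5/120 + 5 x^4/24 - 5 x^3/3 + 5 x^2 - 5 x + 1.

L_5(x); series = -x^5/120 + 5 x^4/24 - 5 x^3/3 + 5 x^2 - 5 x + 1


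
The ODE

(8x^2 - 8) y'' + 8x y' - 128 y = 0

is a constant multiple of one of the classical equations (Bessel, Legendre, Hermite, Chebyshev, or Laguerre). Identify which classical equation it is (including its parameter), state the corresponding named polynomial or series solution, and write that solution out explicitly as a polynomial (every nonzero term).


All three coefficients share the factor -8; dividing through by -8 gives  (1 - x^2) y'' - x y' + 16 y = 0.
This matches the Chebyshev equation (1 - x^2) y'' - x y' + n^2 y = 0 (note the -x y' term, not -2x y') with n^2 = 16, so n = 4; the polynomial solution is T_4(x).
With y = sum_k a_k x^k, matching x^k gives (k+2)(k+1) a_{k+2} = (k^2 - n^2) a_k = (k - 4)(k + 4) a_k. The right side vanishes at k = 4, so the series with the parity of 4 terminates at degree 4.
Standard normalization: leading coefficient of T_n is 2^(n-1), so a_4 = 2^3 = 8. Work downward with a_k = (k+1)(k+2) a_{k+2} / ((k - 4)(k + 4)):
  a_2 = (3)(4)(8) / ((2 - 4)(2 + 4)) = 96/(-12) = -8
  a_0 = (1)(2)(-8) / ((0 - 4)(0 + 4)) = -16/(-16) = 1
Hence T_4(x) = 8 x^4 - 8 x^2 + 1.

T_4(x); series = 8 x^4 - 8 x^2 + 1


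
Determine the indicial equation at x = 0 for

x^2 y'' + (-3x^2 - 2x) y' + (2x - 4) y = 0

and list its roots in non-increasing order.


Divide by x^2 to reach normal form y'' + P_1(x) y' + P_2(x) y = 0 with P_1(x) = -3 - 2/x and P_2(x) = 2/x - 4/x^2.
x = 0 is a singular point because the y'-coefficient -3 - 2/x has a pole at x = 0 and the y-coefficient 2/x - 4/x^2 has a pole at x = 0.
It is a regular singular point because x P_1(x) = p(x) = -3x - 2 and x^2 P_2(x) = q(x) = 2x - 4 are polynomials, hence analytic at x = 0.
p(0) = -2,  q(0) = -4.
Indicial equation: r(r-1) + p(0) r + q(0) = 0, i.e. r^2 + (p(0) - 1) r + q(0) = 0, i.e. r^2 - 3 r - 4 = 0.
Discriminant: (-3)^2 - 4(-4) = 25, so r = (3 ± 5)/2.
Solving: r_1 = 4, r_2 = -1.

indicial: r^2 - 3 r - 4 = 0; roots r_1 = 4, r_2 = -1


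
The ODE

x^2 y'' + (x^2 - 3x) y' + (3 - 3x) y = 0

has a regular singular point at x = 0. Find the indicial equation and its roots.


Divide by x^2 to reach normal form y'' + P_1(x) y' + P_2(x) y = 0 with P_1(x) = 1 - 3/x and P_2(x) = -3/x + 3/x^2.
x = 0 is a singular point because the y'-coefficient 1 - 3/x has a pole at x = 0 and the y-coefficient -3/x + 3/x^2 has a pole at x = 0.
It is a regular singular point because x P_1(x) = p(x) = x - 3 and x^2 P_2(x) = q(x) = 3 - 3x are polynomials, hence analytic at x = 0.
p(0) = -3,  q(0) = 3.
Indicial equation: r(r-1) + p(0) r + q(0) = 0, i.e. r^2 + (p(0) - 1) r + q(0) = 0, i.e. r^2 - 4 r + 3 = 0.
Discriminant: (-4)^2 - 4(3) = 4, so r = (4 ± 2)/2.
Solving: r_1 = 3, r_2 = 1.

indicial: r^2 - 4 r + 3 = 0; roots r_1 = 3, r_2 = 1


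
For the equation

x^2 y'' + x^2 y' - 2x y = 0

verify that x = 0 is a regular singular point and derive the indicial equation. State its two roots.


Divide by x^2 to reach normal form y'' + P_1(x) y' + P_2(x) y = 0 with P_1(x) = 1 and P_2(x) = -2/x.
x = 0 is a singular point because the y-coefficient -2/x has a pole at x = 0.
It is a regular singular point because x P_1(x) = p(x) = x and x^2 P_2(x) = q(x) = -2x are polynomials, hence analytic at x = 0.
p(0) = 0,  q(0) = 0.
Indicial equation: r(r-1) + p(0) r + q(0) = 0, i.e. r^2 + (p(0) - 1) r + q(0) = 0, i.e. r^2 - 1 r = 0.
Discriminant: (-1)^2 - 4(0) = 1, so r = (1 ± 1)/2.
Solving: r_1 = 1, r_2 = 0.

indicial: r^2 - 1 r = 0; roots r_1 = 1, r_2 = 0


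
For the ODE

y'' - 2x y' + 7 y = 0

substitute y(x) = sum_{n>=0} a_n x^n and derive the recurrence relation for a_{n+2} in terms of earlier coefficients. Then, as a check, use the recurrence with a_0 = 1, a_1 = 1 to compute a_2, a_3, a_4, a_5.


Substitute y = sum_n a_n x^n.
y''(x) has coefficient (n+2)(n+1) a_{n+2} at x^n;
-2 x y'(x) has coefficient -2 n a_n at x^n (shift);
7 y(x) has coefficient 7 a_n at x^n.
Matching x^n: (n+2)(n+1) a_{n+2} + (-2n + 7) a_n = 0.
Thus a_{n+2} = (2n - 7) / ((n+1)(n+2)) * a_n.

Check with a_0 = 1, a_1 = 1 (apply the recurrence for n = 0, 1, 2, 3): a_0 = 1, a_1 = 1, a_2 = -7/2, a_3 = -5/6, a_4 = 7/8, a_5 = 1/24.

a_(n+2) = (2n - 7) / ((n+1)(n+2)) * a_n; check: a_0 = 1, a_1 = 1, a_2 = -7/2, a_3 = -5/6, a_4 = 7/8, a_5 = 1/24


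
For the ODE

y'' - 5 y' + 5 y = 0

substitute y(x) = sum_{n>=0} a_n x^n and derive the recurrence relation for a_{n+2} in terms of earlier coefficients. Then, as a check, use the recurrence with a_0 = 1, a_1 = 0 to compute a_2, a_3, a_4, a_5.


Substitute y = sum_n a_n x^n.
y''(x) has coefficient (n+2)(n+1) a_{n+2} at x^n;
-5 y'(x) has coefficient -5 (n+1) a_{n+1} at x^n;
5 y(x) has coefficient 5 a_n at x^n.
Matching x^n: (n+2)(n+1) a_{n+2} - 5 (n+1) a_{n+1} + 5 a_n = 0.
Thus a_{n+2} = [5 (n+1) a_{n+1} - 5 a_n] / ((n+1)(n+2)).

Check with a_0 = 1, a_1 = 0 (apply the recurrence for n = 0, 1, 2, 3): a_0 = 1, a_1 = 0, a_2 = -5/2, a_3 = -25/6, a_4 = -25/6, a_5 = -25/8.

a_(n+2) = [5 (n+1) a_(n+1) - 5 a_n] / ((n+1)(n+2)); check: a_0 = 1, a_1 = 0, a_2 = -5/2, a_3 = -25/6, a_4 = -25/6, a_5 = -25/8


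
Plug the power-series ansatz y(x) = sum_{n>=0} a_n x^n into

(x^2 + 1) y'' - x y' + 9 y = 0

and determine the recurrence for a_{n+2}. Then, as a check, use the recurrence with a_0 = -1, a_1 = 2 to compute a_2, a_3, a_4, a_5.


Substitute y = sum_n a_n x^n.
(1 + 1 x^2) y'' contributes (n+2)(n+1) a_{n+2} + n(n-1) a_n at x^n.
-x y'(x) contributes -n a_n at x^n.
9 y(x) contributes 9 a_n at x^n.
Matching x^n: (n+2)(n+1) a_{n+2} + (n(n-1) - n + 9) a_n = 0.
Thus a_{n+2} = (-n(n-1) + n - 9) / ((n+1)(n+2)) * a_n.

Check with a_0 = -1, a_1 = 2 (apply the recurrence for n = 0, 1, 2, 3): a_0 = -1, a_1 = 2, a_2 = 9/2, a_3 = -8/3, a_4 = -27/8, a_5 = 8/5.

a_(n+2) = (-n(n-1) + n - 9) / ((n+1)(n+2)) * a_n; check: a_0 = -1, a_1 = 2, a_2 = 9/2, a_3 = -8/3, a_4 = -27/8, a_5 = 8/5


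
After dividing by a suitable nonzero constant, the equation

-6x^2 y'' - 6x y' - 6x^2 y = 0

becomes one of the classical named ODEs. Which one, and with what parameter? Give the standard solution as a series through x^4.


All three coefficients share the factor -6; dividing through by -6 gives  x^2 y'' + x y' + x^2 y = 0.
This matches the Bessel equation x^2 y'' + x y' + (x^2 - nu^2) y = 0 with nu^2 = 0, so nu = 0; the solution bounded at x = 0 is J_0(x).
Frobenius at x = 0: indicial roots ±nu; for r = nu the recurrence k(k + 2nu) c_k = -c_{k-2} gives the standard series J_nu(x) = sum_{k>=0} (-1)^k / (k! (k+nu)!) (x/2)^(2k+nu). Evaluate the first 3 terms:
  k = 0: (-1)^0 / (0! * 0! * 2^0) x^0 = 1/(1*1*1) x^0 = (1) x^0
  k = 1: (-1)^1 / (1! * 1! * 2^2) x^2 = -1/(1*1*4) x^2 = (-1/4) x^2
  k = 2: (-1)^2 / (2! * 2! * 2^4) x^4 = 1/(2*2*16) x^4 = (1/64) x^4
Hence J_0(x) = x^4/64 - x^2/4 + 1 + ....

J_0(x); series = x^4/64 - x^2/4 + 1


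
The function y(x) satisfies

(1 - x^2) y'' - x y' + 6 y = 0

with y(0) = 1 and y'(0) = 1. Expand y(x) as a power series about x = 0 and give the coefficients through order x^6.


Ansatz: y(x) = sum_{n>=0} a_n x^n, so y'(x) = sum_{n>=1} n a_n x^(n-1) and y''(x) = sum_{n>=2} n(n-1) a_n x^(n-2).
Substitute into P(x) y'' + Q(x) y' + R(x) y = 0 with P(x) = 1 - x^2, Q(x) = -x, R(x) = 6, and match powers of x.
Initial conditions: a_0 = 1, a_1 = 1.
Setting the coefficient of each power of x to zero and solving order by order (substituting the coefficients already found):
  x^0: 2 a_2 + 6 a_0 = 0  ->  2 a_2 = -6 a_0 = -6  ->  a_2 = -3
  x^1: 6 a_3 + 5 a_1 = 0  ->  6 a_3 = -5 a_1 = -5  ->  a_3 = -5/6
  x^2: 12 a_4 + 2 a_2 = 0  ->  12 a_4 = -2 a_2 = 6  ->  a_4 = 1/2
  x^3: 20 a_5 - 3 a_3 = 0  ->  20 a_5 = 3 a_3 = -5/2  ->  a_5 = -1/8
  x^4: 30 a_6 - 10 a_4 = 0  ->  30 a_6 = 10 a_4 = 5  ->  a_6 = 1/6
Truncated series: y(x) = 1 + x - 3 x^2 - (5/6) x^3 + (1/2) x^4 - (1/8) x^5 + (1/6) x^6 + O(x^7).

a_0 = 1; a_1 = 1; a_2 = -3; a_3 = -5/6; a_4 = 1/2; a_5 = -1/8; a_6 = 1/6


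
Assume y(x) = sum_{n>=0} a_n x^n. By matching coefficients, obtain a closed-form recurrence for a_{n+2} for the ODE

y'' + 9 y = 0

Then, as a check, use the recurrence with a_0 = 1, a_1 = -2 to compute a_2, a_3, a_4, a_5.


Substitute y = sum_n a_n x^n into y'' + (const) y = 0.
y''(x) = sum_{n>=0} (n+2)(n+1) a_{n+2} x^n.
The ODE becomes sum_n [(n+2)(n+1) a_{n+2} + 9 a_n] x^n = 0.
Setting each coefficient to zero gives the recurrence:
  (n+2)(n+1) a_{n+2} + 9 a_n = 0,
  a_{n+2} = -9 / ((n+1)(n+2)) a_n.

Check with a_0 = 1, a_1 = -2 (apply the recurrence for n = 0, 1, 2, 3): a_0 = 1, a_1 = -2, a_2 = -9/2, a_3 = 3, a_4 = 27/8, a_5 = -27/20.

a_{n+2} = -9/((n+1)(n+2)) * a_n; check: a_0 = 1, a_1 = -2, a_2 = -9/2, a_3 = 3, a_4 = 27/8, a_5 = -27/20


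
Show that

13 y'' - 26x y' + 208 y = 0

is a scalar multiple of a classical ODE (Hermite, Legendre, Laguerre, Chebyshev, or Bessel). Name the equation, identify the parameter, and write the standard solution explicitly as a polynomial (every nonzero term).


All three coefficients share the factor 13; dividing through by 13 gives  y'' - 2x y' + 16 y = 0.
This matches the Hermite equation y'' - 2x y' + 2n y = 0 with 2n = 16, so n = 8; the polynomial solution is H_8(x).
With y = sum_k a_k x^k, matching x^k gives (k+2)(k+1) a_{k+2} = 2(k - n) a_k = 2(k - 8) a_k. The right side vanishes at k = 8, so the series with the parity of 8 terminates at degree 8.
Standard normalization: leading coefficient of H_n is 2^n, so a_8 = 2^8 = 256. Work downward with a_k = (k+1)(k+2) a_{k+2} / (2(k - n)):
  a_6 = (7)(8)(256) / (2(6 - 8)) = 14336/(-4) = -3584
  a_4 = (5)(6)(-3584) / (2(4 - 8)) = -107520/(-8) = 13440
  a_2 = (3)(4)(13440) / (2(2 - 8)) = 161280/(-12) = -13440
  a_0 = (1)(2)(-13440) / (2(0 - 8)) = -26880/(-16) = 1680
Hence H_8(x) = 256 x^8 - 3584 x^6 + 13440 x^4 - 13440 x^2 + 1680.

H_8(x); series = 256 x^8 - 3584 x^6 + 13440 x^4 - 13440 x^2 + 1680


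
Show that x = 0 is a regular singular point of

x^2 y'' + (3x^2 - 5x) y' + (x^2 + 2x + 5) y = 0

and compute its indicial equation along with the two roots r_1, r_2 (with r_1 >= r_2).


Divide by x^2 to reach normal form y'' + P_1(x) y' + P_2(x) y = 0 with P_1(x) = 3 - 5/x and P_2(x) = 1 + 2/x + 5/x^2.
x = 0 is a singular point because the y'-coefficient 3 - 5/x has a pole at x = 0 and the y-coefficient 1 + 2/x + 5/x^2 has a pole at x = 0.
It is a regular singular point because x P_1(x) = p(x) = 3x - 5 and x^2 P_2(x) = q(x) = x^2 + 2x + 5 are polynomials, hence analytic at x = 0.
p(0) = -5,  q(0) = 5.
Indicial equation: r(r-1) + p(0) r + q(0) = 0, i.e. r^2 + (p(0) - 1) r + q(0) = 0, i.e. r^2 - 6 r + 5 = 0.
Discriminant: (-6)^2 - 4(5) = 16, so r = (6 ± 4)/2.
Solving: r_1 = 5, r_2 = 1.

indicial: r^2 - 6 r + 5 = 0; roots r_1 = 5, r_2 = 1


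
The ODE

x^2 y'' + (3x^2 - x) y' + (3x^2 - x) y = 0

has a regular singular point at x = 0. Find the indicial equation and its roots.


Divide by x^2 to reach normal form y'' + P_1(x) y' + P_2(x) y = 0 with P_1(x) = 3 - 1/x and P_2(x) = 3 - 1/x.
x = 0 is a singular point because the y'-coefficient 3 - 1/x has a pole at x = 0 and the y-coefficient 3 - 1/x has a pole at x = 0.
It is a regular singular point because x P_1(x) = p(x) = 3x - 1 and x^2 P_2(x) = q(x) = 3x^2 - x are polynomials, hence analytic at x = 0.
p(0) = -1,  q(0) = 0.
Indicial equation: r(r-1) + p(0) r + q(0) = 0, i.e. r^2 + (p(0) - 1) r + q(0) = 0, i.e. r^2 - 2 r = 0.
Discriminant: (-2)^2 - 4(0) = 4, so r = (2 ± 2)/2.
Solving: r_1 = 2, r_2 = 0.

indicial: r^2 - 2 r = 0; roots r_1 = 2, r_2 = 0


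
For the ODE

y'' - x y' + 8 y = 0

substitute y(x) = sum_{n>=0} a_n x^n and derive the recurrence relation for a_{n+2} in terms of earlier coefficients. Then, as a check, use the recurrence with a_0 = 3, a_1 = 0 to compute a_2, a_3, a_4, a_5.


Substitute y = sum_n a_n x^n.
y''(x) has coefficient (n+2)(n+1) a_{n+2} at x^n;
-x y'(x) has coefficient -n a_n at x^n (shift);
8 y(x) has coefficient 8 a_n at x^n.
Matching x^n: (n+2)(n+1) a_{n+2} + (-n + 8) a_n = 0.
Thus a_{n+2} = (n - 8) / ((n+1)(n+2)) * a_n.

Check with a_0 = 3, a_1 = 0 (apply the recurrence for n = 0, 1, 2, 3): a_0 = 3, a_1 = 0, a_2 = -12, a_3 = 0, a_4 = 6, a_5 = 0.

a_(n+2) = (n - 8) / ((n+1)(n+2)) * a_n; check: a_0 = 3, a_1 = 0, a_2 = -12, a_3 = 0, a_4 = 6, a_5 = 0


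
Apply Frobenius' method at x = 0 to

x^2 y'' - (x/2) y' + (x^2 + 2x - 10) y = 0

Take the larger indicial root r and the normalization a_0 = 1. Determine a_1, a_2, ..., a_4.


Write in Frobenius form y'' + (p(x)/x) y' + (q(x)/x^2) y = 0:
  p(x) = -1/2,  q(x) = x^2 + 2x - 10.
Indicial equation: r(r-1) + (-1/2) r + (-10) = 0 -> roots r_1 = 4, r_2 = -5/2.
Take r = r_1 = 4. Let y(x) = x^r sum_{n>=0} a_n x^n with a_0 = 1.
Substitute y = x^r sum a_n x^n and match x^{r+n}. The recurrence is
  D(n) a_n + 2 a_{n-1} + 1 a_{n-2} = 0,  where D(n) = (r+n)(r+n-1) + (-1/2)(r+n) + (-10).
  a_n = [-2 a_{n-1} - 1 a_{n-2}] / D(n).
Since the indicial polynomial factors as (r - r_1)(r - r_2), D(n) = (r_1 + n - r_1)(r_1 + n - r_2) = n(n + 13/2).
Evaluating step by step (a_0 = 1):
  n = 1: D(1) = 1(1 + 13/2) = 15/2; numerator = -2(1) = -2; a_1 = (-2)/(15/2) = -4/15
  n = 2: D(2) = 2(2 + 13/2) = 17; numerator = -2(-4/15) - 1(1) = -7/15; a_2 = (-7/15)/(17) = -7/255
  n = 3: D(3) = 3(3 + 13/2) = 57/2; numerator = -2(-7/255) - 1(-4/15) = 82/255; a_3 = (82/255)/(57/2) = 164/14535
  n = 4: D(4) = 4(4 + 13/2) = 42; numerator = -2(164/14535) - 1(-7/255) = 71/14535; a_4 = (71/14535)/(42) = 71/610470

r = 4; a_0 = 1; a_1 = -4/15; a_2 = -7/255; a_3 = 164/14535; a_4 = 71/610470


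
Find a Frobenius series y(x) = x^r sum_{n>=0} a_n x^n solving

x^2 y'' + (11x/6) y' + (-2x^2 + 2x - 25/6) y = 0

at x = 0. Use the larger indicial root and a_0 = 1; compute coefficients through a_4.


Write in Frobenius form y'' + (p(x)/x) y' + (q(x)/x^2) y = 0:
  p(x) = 11/6,  q(x) = -2x^2 + 2x - 25/6.
Indicial equation: r(r-1) + (11/6) r + (-25/6) = 0 -> roots r_1 = 5/3, r_2 = -5/2.
Take r = r_1 = 5/3. Let y(x) = x^r sum_{n>=0} a_n x^n with a_0 = 1.
Substitute y = x^r sum a_n x^n and match x^{r+n}. The recurrence is
  D(n) a_n + 2 a_{n-1} - 2 a_{n-2} = 0,  where D(n) = (r+n)(r+n-1) + (11/6)(r+n) + (-25/6).
  a_n = [-2 a_{n-1} + 2 a_{n-2}] / D(n).
Since the indicial polynomial factors as (r - r_1)(r - r_2), D(n) = (r_1 + n - r_1)(r_1 + n - r_2) = n(n + 25/6).
Evaluating step by step (a_0 = 1):
  n = 1: D(1) = 1(1 + 25/6) = 31/6; numerator = -2(1) = -2; a_1 = (-2)/(31/6) = -12/31
  n = 2: D(2) = 2(2 + 25/6) = 37/3; numerator = -2(-12/31) + 2(1) = 86/31; a_2 = (86/31)/(37/3) = 258/1147
  n = 3: D(3) = 3(3 + 25/6) = 43/2; numerator = -2(258/1147) + 2(-12/31) = -1404/1147; a_3 = (-1404/1147)/(43/2) = -2808/49321
  n = 4: D(4) = 4(4 + 25/6) = 98/3; numerator = -2(-2808/49321) + 2(258/1147) = 27804/49321; a_4 = (27804/49321)/(98/3) = 5958/345247

r = 5/3; a_0 = 1; a_1 = -12/31; a_2 = 258/1147; a_3 = -2808/49321; a_4 = 5958/345247


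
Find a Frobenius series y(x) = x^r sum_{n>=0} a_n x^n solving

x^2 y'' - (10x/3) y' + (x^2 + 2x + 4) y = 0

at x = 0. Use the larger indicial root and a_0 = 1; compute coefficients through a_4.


Write in Frobenius form y'' + (p(x)/x) y' + (q(x)/x^2) y = 0:
  p(x) = -10/3,  q(x) = x^2 + 2x + 4.
Indicial equation: r(r-1) + (-10/3) r + (4) = 0 -> roots r_1 = 3, r_2 = 4/3.
Take r = r_1 = 3. Let y(x) = x^r sum_{n>=0} a_n x^n with a_0 = 1.
Substitute y = x^r sum a_n x^n and match x^{r+n}. The recurrence is
  D(n) a_n + 2 a_{n-1} + 1 a_{n-2} = 0,  where D(n) = (r+n)(r+n-1) + (-10/3)(r+n) + (4).
  a_n = [-2 a_{n-1} - 1 a_{n-2}] / D(n).
Since the indicial polynomial factors as (r - r_1)(r - r_2), D(n) = (r_1 + n - r_1)(r_1 + n - r_2) = n(n + 5/3).
Evaluating step by step (a_0 = 1):
  n = 1: D(1) = 1(1 + 5/3) = 8/3; numerator = -2(1) = -2; a_1 = (-2)/(8/3) = -3/4
  n = 2: D(2) = 2(2 + 5/3) = 22/3; numerator = -2(-3/4) - 1(1) = 1/2; a_2 = (1/2)/(22/3) = 3/44
  n = 3: D(3) = 3(3 + 5/3) = 14; numerator = -2(3/44) - 1(-3/4) = 27/44; a_3 = (27/44)/(14) = 27/616
  n = 4: D(4) = 4(4 + 5/3) = 68/3; numerator = -2(27/616) - 1(3/44) = -12/77; a_4 = (-12/77)/(68/3) = -9/1309

r = 3; a_0 = 1; a_1 = -3/4; a_2 = 3/44; a_3 = 27/616; a_4 = -9/1309


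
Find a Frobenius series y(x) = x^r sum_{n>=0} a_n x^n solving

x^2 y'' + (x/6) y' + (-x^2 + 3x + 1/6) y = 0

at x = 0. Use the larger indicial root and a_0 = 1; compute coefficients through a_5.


Write in Frobenius form y'' + (p(x)/x) y' + (q(x)/x^2) y = 0:
  p(x) = 1/6,  q(x) = -x^2 + 3x + 1/6.
Indicial equation: r(r-1) + (1/6) r + (1/6) = 0 -> roots r_1 = 1/2, r_2 = 1/3.
Take r = r_1 = 1/2. Let y(x) = x^r sum_{n>=0} a_n x^n with a_0 = 1.
Substitute y = x^r sum a_n x^n and match x^{r+n}. The recurrence is
  D(n) a_n + 3 a_{n-1} - 1 a_{n-2} = 0,  where D(n) = (r+n)(r+n-1) + (1/6)(r+n) + (1/6).
  a_n = [-3 a_{n-1} + 1 a_{n-2}] / D(n).
Since the indicial polynomial factors as (r - r_1)(r - r_2), D(n) = (r_1 + n - r_1)(r_1 + n - r_2) = n(n + 1/6).
Evaluating step by step (a_0 = 1):
  n = 1: D(1) = 1(1 + 1/6) = 7/6; numerator = -3(1) = -3; a_1 = (-3)/(7/6) = -18/7
  n = 2: D(2) = 2(2 + 1/6) = 13/3; numerator = -3(-18/7) + 1(1) = 61/7; a_2 = (61/7)/(13/3) = 183/91
  n = 3: D(3) = 3(3 + 1/6) = 19/2; numerator = -3(183/91) + 1(-18/7) = -783/91; a_3 = (-783/91)/(19/2) = -1566/1729
  n = 4: D(4) = 4(4 + 1/6) = 50/3; numerator = -3(-1566/1729) + 1(183/91) = 8175/1729; a_4 = (8175/1729)/(50/3) = 981/3458
  n = 5: D(5) = 5(5 + 1/6) = 155/6; numerator = -3(981/3458) + 1(-1566/1729) = -6075/3458; a_5 = (-6075/3458)/(155/6) = -3645/53599

r = 1/2; a_0 = 1; a_1 = -18/7; a_2 = 183/91; a_3 = -1566/1729; a_4 = 981/3458; a_5 = -3645/53599


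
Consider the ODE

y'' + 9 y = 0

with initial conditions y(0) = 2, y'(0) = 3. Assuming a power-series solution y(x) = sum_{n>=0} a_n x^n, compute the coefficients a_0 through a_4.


Ansatz: y(x) = sum_{n>=0} a_n x^n, so y'(x) = sum_{n>=1} n a_n x^(n-1) and y''(x) = sum_{n>=2} n(n-1) a_n x^(n-2).
Substitute into P(x) y'' + Q(x) y' + R(x) y = 0 with P(x) = 1, Q(x) = 0, R(x) = 9, and match powers of x.
Initial conditions: a_0 = 2, a_1 = 3.
Setting the coefficient of each power of x to zero and solving order by order (substituting the coefficients already found):
  x^0: 2 a_2 + 9 a_0 = 0  ->  2 a_2 = -9 a_0 = -18  ->  a_2 = -9
  x^1: 6 a_3 + 9 a_1 = 0  ->  6 a_3 = -9 a_1 = -27  ->  a_3 = -9/2
  x^2: 12 a_4 + 9 a_2 = 0  ->  12 a_4 = -9 a_2 = 81  ->  a_4 = 27/4
Truncated series: y(x) = 2 + 3 x - 9 x^2 - (9/2) x^3 + (27/4) x^4 + O(x^5).

a_0 = 2; a_1 = 3; a_2 = -9; a_3 = -9/2; a_4 = 27/4


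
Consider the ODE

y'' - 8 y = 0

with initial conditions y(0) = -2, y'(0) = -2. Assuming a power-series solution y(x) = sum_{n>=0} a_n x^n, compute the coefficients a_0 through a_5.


Ansatz: y(x) = sum_{n>=0} a_n x^n, so y'(x) = sum_{n>=1} n a_n x^(n-1) and y''(x) = sum_{n>=2} n(n-1) a_n x^(n-2).
Substitute into P(x) y'' + Q(x) y' + R(x) y = 0 with P(x) = 1, Q(x) = 0, R(x) = -8, and match powers of x.
Initial conditions: a_0 = -2, a_1 = -2.
Setting the coefficient of each power of x to zero and solving order by order (substituting the coefficients already found):
  x^0: 2 a_2 - 8 a_0 = 0  ->  2 a_2 = 8 a_0 = -16  ->  a_2 = -8
  x^1: 6 a_3 - 8 a_1 = 0  ->  6 a_3 = 8 a_1 = -16  ->  a_3 = -8/3
  x^2: 12 a_4 - 8 a_2 = 0  ->  12 a_4 = 8 a_2 = -64  ->  a_4 = -16/3
  x^3: 20 a_5 - 8 a_3 = 0  ->  20 a_5 = 8 a_3 = -64/3  ->  a_5 = -16/15
Truncated series: y(x) = -2 - 2 x - 8 x^2 - (8/3) x^3 - (16/3) x^4 - (16/15) x^5 + O(x^6).

a_0 = -2; a_1 = -2; a_2 = -8; a_3 = -8/3; a_4 = -16/3; a_5 = -16/15


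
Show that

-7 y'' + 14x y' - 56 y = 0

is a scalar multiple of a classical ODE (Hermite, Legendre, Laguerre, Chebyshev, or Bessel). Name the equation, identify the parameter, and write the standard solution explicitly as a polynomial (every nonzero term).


All three coefficients share the factor -7; dividing through by -7 gives  y'' - 2x y' + 8 y = 0.
This matches the Hermite equation y'' - 2x y' + 2n y = 0 with 2n = 8, so n = 4; the polynomial solution is H_4(x).
With y = sum_k a_k x^k, matching x^k gives (k+2)(k+1) a_{k+2} = 2(k - n) a_k = 2(k - 4) a_k. The right side vanishes at k = 4, so the series with the parity of 4 terminates at degree 4.
Standard normalization: leading coefficient of H_n is 2^n, so a_4 = 2^4 = 16. Work downward with a_k = (k+1)(k+2) a_{k+2} / (2(k - n)):
  a_2 = (3)(4)(16) / (2(2 - 4)) = 192/(-4) = -48
  a_0 = (1)(2)(-48) / (2(0 - 4)) = -96/(-8) = 12
Hence H_4(x) = 16 x^4 - 48 x^2 + 12.

H_4(x); series = 16 x^4 - 48 x^2 + 12


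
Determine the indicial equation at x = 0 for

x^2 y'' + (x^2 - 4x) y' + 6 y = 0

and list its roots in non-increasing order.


Divide by x^2 to reach normal form y'' + P_1(x) y' + P_2(x) y = 0 with P_1(x) = 1 - 4/x and P_2(x) = 6/x^2.
x = 0 is a singular point because the y'-coefficient 1 - 4/x has a pole at x = 0 and the y-coefficient 6/x^2 has a pole at x = 0.
It is a regular singular point because x P_1(x) = p(x) = x - 4 and x^2 P_2(x) = q(x) = 6 are polynomials, hence analytic at x = 0.
p(0) = -4,  q(0) = 6.
Indicial equation: r(r-1) + p(0) r + q(0) = 0, i.e. r^2 + (p(0) - 1) r + q(0) = 0, i.e. r^2 - 5 r + 6 = 0.
Discriminant: (-5)^2 - 4(6) = 1, so r = (5 ± 1)/2.
Solving: r_1 = 3, r_2 = 2.

indicial: r^2 - 5 r + 6 = 0; roots r_1 = 3, r_2 = 2


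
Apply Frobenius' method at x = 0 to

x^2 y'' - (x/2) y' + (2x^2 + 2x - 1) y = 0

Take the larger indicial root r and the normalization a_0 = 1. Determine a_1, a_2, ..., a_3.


Write in Frobenius form y'' + (p(x)/x) y' + (q(x)/x^2) y = 0:
  p(x) = -1/2,  q(x) = 2x^2 + 2x - 1.
Indicial equation: r(r-1) + (-1/2) r + (-1) = 0 -> roots r_1 = 2, r_2 = -1/2.
Take r = r_1 = 2. Let y(x) = x^r sum_{n>=0} a_n x^n with a_0 = 1.
Substitute y = x^r sum a_n x^n and match x^{r+n}. The recurrence is
  D(n) a_n + 2 a_{n-1} + 2 a_{n-2} = 0,  where D(n) = (r+n)(r+n-1) + (-1/2)(r+n) + (-1).
  a_n = [-2 a_{n-1} - 2 a_{n-2}] / D(n).
Since the indicial polynomial factors as (r - r_1)(r - r_2), D(n) = (r_1 + n - r_1)(r_1 + n - r_2) = n(n + 5/2).
Evaluating step by step (a_0 = 1):
  n = 1: D(1) = 1(1 + 5/2) = 7/2; numerator = -2(1) = -2; a_1 = (-2)/(7/2) = -4/7
  n = 2: D(2) = 2(2 + 5/2) = 9; numerator = -2(-4/7) - 2(1) = -6/7; a_2 = (-6/7)/(9) = -2/21
  n = 3: D(3) = 3(3 + 5/2) = 33/2; numerator = -2(-2/21) - 2(-4/7) = 4/3; a_3 = (4/3)/(33/2) = 8/99

r = 2; a_0 = 1; a_1 = -4/7; a_2 = -2/21; a_3 = 8/99


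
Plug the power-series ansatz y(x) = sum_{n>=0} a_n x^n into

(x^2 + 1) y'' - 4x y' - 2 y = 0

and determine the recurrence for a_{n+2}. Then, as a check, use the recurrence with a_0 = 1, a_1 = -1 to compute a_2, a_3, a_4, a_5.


Substitute y = sum_n a_n x^n.
(1 + 1 x^2) y'' contributes (n+2)(n+1) a_{n+2} + n(n-1) a_n at x^n.
-4 x y'(x) contributes -4 n a_n at x^n.
-2 y(x) contributes -2 a_n at x^n.
Matching x^n: (n+2)(n+1) a_{n+2} + (n(n-1) - 4 n - 2) a_n = 0.
Thus a_{n+2} = (-n(n-1) + 4 n + 2) / ((n+1)(n+2)) * a_n.

Check with a_0 = 1, a_1 = -1 (apply the recurrence for n = 0, 1, 2, 3): a_0 = 1, a_1 = -1, a_2 = 1, a_3 = -1, a_4 = 2/3, a_5 = -2/5.

a_(n+2) = (-n(n-1) + 4 n + 2) / ((n+1)(n+2)) * a_n; check: a_0 = 1, a_1 = -1, a_2 = 1, a_3 = -1, a_4 = 2/3, a_5 = -2/5


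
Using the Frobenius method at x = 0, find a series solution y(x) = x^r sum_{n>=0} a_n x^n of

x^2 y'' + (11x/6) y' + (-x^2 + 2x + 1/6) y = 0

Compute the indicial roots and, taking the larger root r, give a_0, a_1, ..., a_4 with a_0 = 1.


Write in Frobenius form y'' + (p(x)/x) y' + (q(x)/x^2) y = 0:
  p(x) = 11/6,  q(x) = -x^2 + 2x + 1/6.
Indicial equation: r(r-1) + (11/6) r + (1/6) = 0 -> roots r_1 = -1/3, r_2 = -1/2.
Take r = r_1 = -1/3. Let y(x) = x^r sum_{n>=0} a_n x^n with a_0 = 1.
Substitute y = x^r sum a_n x^n and match x^{r+n}. The recurrence is
  D(n) a_n + 2 a_{n-1} - 1 a_{n-2} = 0,  where D(n) = (r+n)(r+n-1) + (11/6)(r+n) + (1/6).
  a_n = [-2 a_{n-1} + 1 a_{n-2}] / D(n).
Since the indicial polynomial factors as (r - r_1)(r - r_2), D(n) = (r_1 + n - r_1)(r_1 + n - r_2) = n(n + 1/6).
Evaluating step by step (a_0 = 1):
  n = 1: D(1) = 1(1 + 1/6) = 7/6; numerator = -2(1) = -2; a_1 = (-2)/(7/6) = -12/7
  n = 2: D(2) = 2(2 + 1/6) = 13/3; numerator = -2(-12/7) + 1(1) = 31/7; a_2 = (31/7)/(13/3) = 93/91
  n = 3: D(3) = 3(3 + 1/6) = 19/2; numerator = -2(93/91) + 1(-12/7) = -342/91; a_3 = (-342/91)/(19/2) = -36/91
  n = 4: D(4) = 4(4 + 1/6) = 50/3; numerator = -2(-36/91) + 1(93/91) = 165/91; a_4 = (165/91)/(50/3) = 99/910

r = -1/3; a_0 = 1; a_1 = -12/7; a_2 = 93/91; a_3 = -36/91; a_4 = 99/910


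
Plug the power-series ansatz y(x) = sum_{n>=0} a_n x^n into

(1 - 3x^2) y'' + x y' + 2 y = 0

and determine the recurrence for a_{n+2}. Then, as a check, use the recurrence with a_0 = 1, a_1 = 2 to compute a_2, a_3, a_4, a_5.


Substitute y = sum_n a_n x^n.
(1 - 3 x^2) y'' contributes (n+2)(n+1) a_{n+2} - 3 n(n-1) a_n at x^n.
x y'(x) contributes n a_n at x^n.
2 y(x) contributes 2 a_n at x^n.
Matching x^n: (n+2)(n+1) a_{n+2} + (-3 n(n-1) + n + 2) a_n = 0.
Thus a_{n+2} = (3 n(n-1) - n - 2) / ((n+1)(n+2)) * a_n.

Check with a_0 = 1, a_1 = 2 (apply the recurrence for n = 0, 1, 2, 3): a_0 = 1, a_1 = 2, a_2 = -1, a_3 = -1, a_4 = -1/6, a_5 = -13/20.

a_(n+2) = (3 n(n-1) - n - 2) / ((n+1)(n+2)) * a_n; check: a_0 = 1, a_1 = 2, a_2 = -1, a_3 = -1, a_4 = -1/6, a_5 = -13/20


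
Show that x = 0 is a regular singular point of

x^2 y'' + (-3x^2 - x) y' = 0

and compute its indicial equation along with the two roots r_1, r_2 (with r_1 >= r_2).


Divide by x^2 to reach normal form y'' + P_1(x) y' + P_2(x) y = 0 with P_1(x) = -3 - 1/x and P_2(x) = 0.
x = 0 is a singular point because the y'-coefficient -3 - 1/x has a pole at x = 0.
It is a regular singular point because x P_1(x) = p(x) = -3x - 1 and x^2 P_2(x) = q(x) = 0 are polynomials, hence analytic at x = 0.
p(0) = -1,  q(0) = 0.
Indicial equation: r(r-1) + p(0) r + q(0) = 0, i.e. r^2 + (p(0) - 1) r + q(0) = 0, i.e. r^2 - 2 r = 0.
Discriminant: (-2)^2 - 4(0) = 4, so r = (2 ± 2)/2.
Solving: r_1 = 2, r_2 = 0.

indicial: r^2 - 2 r = 0; roots r_1 = 2, r_2 = 0


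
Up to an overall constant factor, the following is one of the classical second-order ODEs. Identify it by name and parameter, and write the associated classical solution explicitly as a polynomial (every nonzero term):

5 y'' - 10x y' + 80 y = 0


All three coefficients share the factor 5; dividing through by 5 gives  y'' - 2x y' + 16 y = 0.
This matches the Hermite equation y'' - 2x y' + 2n y = 0 with 2n = 16, so n = 8; the polynomial solution is H_8(x).
With y = sum_k a_k x^k, matching x^k gives (k+2)(k+1) a_{k+2} = 2(k - n) a_k = 2(k - 8) a_k. The right side vanishes at k = 8, so the series with the parity of 8 terminates at degree 8.
Standard normalization: leading coefficient of H_n is 2^n, so a_8 = 2^8 = 256. Work downward with a_k = (k+1)(k+2) a_{k+2} / (2(k - n)):
  a_6 = (7)(8)(256) / (2(6 - 8)) = 14336/(-4) = -3584
  a_4 = (5)(6)(-3584) / (2(4 - 8)) = -107520/(-8) = 13440
  a_2 = (3)(4)(13440) / (2(2 - 8)) = 161280/(-12) = -13440
  a_0 = (1)(2)(-13440) / (2(0 - 8)) = -26880/(-16) = 1680
Hence H_8(x) = 256 x^8 - 3584 x^6 + 13440 x^4 - 13440 x^2 + 1680.

H_8(x); series = 256 x^8 - 3584 x^6 + 13440 x^4 - 13440 x^2 + 1680
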